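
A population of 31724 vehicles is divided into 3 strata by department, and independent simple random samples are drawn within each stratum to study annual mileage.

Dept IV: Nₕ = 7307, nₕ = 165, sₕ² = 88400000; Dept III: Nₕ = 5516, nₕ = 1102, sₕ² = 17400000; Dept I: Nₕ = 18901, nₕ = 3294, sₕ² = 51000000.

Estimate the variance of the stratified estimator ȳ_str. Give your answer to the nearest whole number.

Var(ȳ_str) = Σₕ Wₕ²(1 − fₕ)sₕ²/nₕ with Wₕ = Nₕ/N, N = 31724.
Dept IV: Wₕ = 0.23033035; term = 0.23033035²·(1 − 0.02258109)·88400000/165 = 27781.225.
Dept III: Wₕ = 0.17387467; term = 0.17387467²·(1 − 0.19978245)·17400000/1102 = 381.9868.
Dept I: Wₕ = 0.59579498; term = 0.59579498²·(1 − 0.17427649)·51000000/3294 = 4538.1089.
Sum = 32701.321.

32701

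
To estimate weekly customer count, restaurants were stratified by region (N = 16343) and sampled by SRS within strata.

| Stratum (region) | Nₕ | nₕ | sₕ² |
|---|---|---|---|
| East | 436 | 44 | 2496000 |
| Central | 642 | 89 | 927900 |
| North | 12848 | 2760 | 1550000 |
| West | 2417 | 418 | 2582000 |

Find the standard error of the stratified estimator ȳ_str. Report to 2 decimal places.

Var(ȳ_str) = Σₕ Wₕ²(1 − fₕ)sₕ²/nₕ with Wₕ = Nₕ/N, N = 16343.
East: Wₕ = 0.02667809; term = 0.02667809²·(1 − 0.10091743)·2496000/44 = 36.299521.
Central: Wₕ = 0.03928287; term = 0.03928287²·(1 − 0.13862928)·927900/89 = 13.85823.
North: Wₕ = 0.78614697; term = 0.78614697²·(1 − 0.21481943)·1550000/2760 = 272.5208.
West: Wₕ = 0.14789206; term = 0.14789206²·(1 − 0.17294166)·2582000/418 = 111.73927.
Sum = 434.41782.
SE = √(434.41782) = 20.84.

20.84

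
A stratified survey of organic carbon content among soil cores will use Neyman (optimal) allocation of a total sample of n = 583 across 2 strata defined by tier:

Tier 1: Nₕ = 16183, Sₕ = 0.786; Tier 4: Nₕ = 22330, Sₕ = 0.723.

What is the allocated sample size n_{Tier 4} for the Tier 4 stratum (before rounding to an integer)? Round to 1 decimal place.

326.1

Neyman allocation: nₕ = n·NₕSₕ / Σⱼ NⱼSⱼ.
Σ NⱼSⱼ = 16183·0.786 + 22330·0.723 = 28864.428.
n_{Tier 4} = 583·22330·0.723 / 28864.428 = 326.1.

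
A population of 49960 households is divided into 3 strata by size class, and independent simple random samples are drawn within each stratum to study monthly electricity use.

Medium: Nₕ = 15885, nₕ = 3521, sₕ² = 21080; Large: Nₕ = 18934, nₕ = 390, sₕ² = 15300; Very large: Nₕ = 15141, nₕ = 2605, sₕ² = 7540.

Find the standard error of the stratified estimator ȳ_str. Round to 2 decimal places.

Var(ȳ_str) = Σₕ Wₕ²(1 − fₕ)sₕ²/nₕ with Wₕ = Nₕ/N, N = 49960.
Medium: Wₕ = 0.31795436; term = 0.31795436²·(1 − 0.22165565)·21080/3521 = 0.47109223.
Large: Wₕ = 0.37898319; term = 0.37898319²·(1 − 0.02059787)·15300/390 = 5.5185852.
Very large: Wₕ = 0.30306245; term = 0.30306245²·(1 − 0.17204940)·7540/2605 = 0.22010621.
Sum = 6.2097836.
SE = √(6.2097836) = 2.49.

2.49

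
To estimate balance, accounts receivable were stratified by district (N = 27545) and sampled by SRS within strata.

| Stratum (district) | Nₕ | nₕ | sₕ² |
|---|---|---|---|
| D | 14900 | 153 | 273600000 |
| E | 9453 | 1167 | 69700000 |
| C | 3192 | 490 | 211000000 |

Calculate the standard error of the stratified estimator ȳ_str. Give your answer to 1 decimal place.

Var(ȳ_str) = Σₕ Wₕ²(1 − fₕ)sₕ²/nₕ with Wₕ = Nₕ/N, N = 27545.
D: Wₕ = 0.54093302; term = 0.54093302²·(1 − 0.01026846)·273600000/153 = 517879.9.
E: Wₕ = 0.34318388; term = 0.34318388²·(1 − 0.12345287)·69700000/1167 = 6165.8216.
C: Wₕ = 0.11588310; term = 0.11588310²·(1 − 0.15350877)·211000000/490 = 4894.9589.
Sum = 528940.68.
SE = √(528940.68) = 727.3.

727.3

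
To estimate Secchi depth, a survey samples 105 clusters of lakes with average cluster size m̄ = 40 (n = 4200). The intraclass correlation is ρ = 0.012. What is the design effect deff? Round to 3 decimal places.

deff = 1 + (40 − 1)·0.012 = 1 + 0.468 = 1.468.

1.468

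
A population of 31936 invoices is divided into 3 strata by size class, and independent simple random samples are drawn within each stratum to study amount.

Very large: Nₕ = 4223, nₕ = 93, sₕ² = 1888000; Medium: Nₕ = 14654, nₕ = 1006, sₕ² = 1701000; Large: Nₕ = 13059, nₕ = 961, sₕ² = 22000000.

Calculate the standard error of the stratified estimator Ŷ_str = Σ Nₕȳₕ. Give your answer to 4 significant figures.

Var(Ŷ_str) = Σₕ Nₕ²(1 − fₕ)sₕ²/nₕ.
Very large: 4223²·(1 − 93/4223)·1888000/93 = 3.5407085 × 10^11.
Medium: 14654²·(1 − 1006/14654)·1701000/1006 = 3.3816724 × 10^11.
Large: 13059²·(1 − 961/13059)·22000000/961 = 3.6167859 × 10^12.
Sum = 4.309024 × 10^12.
SE = √(4.309024 × 10^12) = 2.076 × 10^6.

2.076 × 10^6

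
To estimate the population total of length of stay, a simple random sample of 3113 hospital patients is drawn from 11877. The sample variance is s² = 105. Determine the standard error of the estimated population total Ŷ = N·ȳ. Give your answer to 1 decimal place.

1873.7

Var(Ŷ) = N²·Var(ȳ) = N²·(1 − n/N)·s²/n.
f = 3113/11877 = 0.26210322; Var(ȳ) = 0.73789678·105/3113 = 0.024888905.
Var(Ŷ) = 11877² · 0.024888905 = 3.5109068 × 10^6.
SE(Ŷ) = √(3.5109068 × 10^6) = 1873.7.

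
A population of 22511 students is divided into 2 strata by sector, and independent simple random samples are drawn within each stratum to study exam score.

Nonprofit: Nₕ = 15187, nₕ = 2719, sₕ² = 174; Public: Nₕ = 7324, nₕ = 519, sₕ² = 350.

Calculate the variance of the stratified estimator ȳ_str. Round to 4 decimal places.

Var(ȳ_str) = Σₕ Wₕ²(1 − fₕ)sₕ²/nₕ with Wₕ = Nₕ/N, N = 22511.
Nonprofit: Wₕ = 0.67464795; term = 0.67464795²·(1 − 0.17903470)·174/2719 = 0.023912184.
Public: Wₕ = 0.32535205; term = 0.32535205²·(1 − 0.07086292)·350/519 = 0.066326576.
Sum = 0.09023876.

0.0902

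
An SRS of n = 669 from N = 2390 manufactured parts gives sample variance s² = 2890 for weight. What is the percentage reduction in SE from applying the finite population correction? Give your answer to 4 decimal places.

15.1423

f = n/N = 669/2390 = 0.27991632.
SE_no-fpc = √(s²/n) = 2.0784322; SE_fpc = √((1−f)s²/n) = 1.7637107.
Ratio = √(1−f) = 0.84857745. Reduction = 100·(1 − 0.84857745) = 15.1423%.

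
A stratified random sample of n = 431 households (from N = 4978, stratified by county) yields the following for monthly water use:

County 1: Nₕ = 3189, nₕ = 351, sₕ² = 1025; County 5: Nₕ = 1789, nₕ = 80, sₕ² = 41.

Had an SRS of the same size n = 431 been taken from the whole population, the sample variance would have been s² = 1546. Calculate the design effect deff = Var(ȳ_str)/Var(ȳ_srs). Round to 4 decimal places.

0.3448

Var(ȳ_str) = Σ Wₕ²(1−fₕ)sₕ²/nₕ with Wₕ = Nₕ/4978:
  County 1: (3189/4978)²·(1−351/3189)·1025/351 = 1.066532
  County 5: (1789/4978)²·(1−80/1789)·41/80 = 0.063231937
  → Var(ȳ_str) = 1.1297639.
Var(ȳ_srs) = (1 − 431/4978)·1546/431 = 3.2764405.
deff = 1.1297639 / 3.2764405 = 0.3448.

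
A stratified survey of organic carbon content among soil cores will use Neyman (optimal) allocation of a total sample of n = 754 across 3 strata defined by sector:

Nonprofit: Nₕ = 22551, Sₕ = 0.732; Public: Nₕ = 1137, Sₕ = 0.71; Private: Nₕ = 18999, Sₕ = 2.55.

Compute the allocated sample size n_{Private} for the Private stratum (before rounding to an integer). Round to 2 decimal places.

555.48

Neyman allocation: nₕ = n·NₕSₕ / Σⱼ NⱼSⱼ.
Σ NⱼSⱼ = 22551·0.732 + 1137·0.71 + 18999·2.55 = 65762.052.
n_{Private} = 754·18999·2.55 / 65762.052 = 555.48.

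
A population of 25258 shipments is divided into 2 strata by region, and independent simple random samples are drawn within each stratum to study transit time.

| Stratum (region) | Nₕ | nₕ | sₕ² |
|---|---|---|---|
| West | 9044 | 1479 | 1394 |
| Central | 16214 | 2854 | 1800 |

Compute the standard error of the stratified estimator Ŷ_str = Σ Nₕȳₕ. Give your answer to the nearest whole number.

14181

Var(Ŷ_str) = Σₕ Nₕ²(1 − fₕ)sₕ²/nₕ.
West: 9044²·(1 − 1479/9044)·1394/1479 = 6.4485799 × 10^7.
Central: 16214²·(1 − 2854/16214)·1800/2854 = 1.3662028 × 10^8.
Sum = 2.0110608 × 10^8.
SE = √(2.0110608 × 10^8) = 14181.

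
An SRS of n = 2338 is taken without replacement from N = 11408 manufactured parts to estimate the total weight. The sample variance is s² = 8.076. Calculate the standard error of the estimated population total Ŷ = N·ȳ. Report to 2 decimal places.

597.84

Var(Ŷ) = N²·Var(ȳ) = N²·(1 − n/N)·s²/n.
f = 2338/11408 = 0.20494390; Var(ȳ) = 0.79505610·8.076/2338 = 0.0027463101.
Var(Ŷ) = 11408² · 0.0027463101 = 357411.56.
SE(Ŷ) = √(357411.56) = 597.84.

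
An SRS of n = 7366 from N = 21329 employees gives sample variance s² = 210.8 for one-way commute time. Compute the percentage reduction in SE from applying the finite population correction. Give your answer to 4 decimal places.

f = n/N = 7366/21329 = 0.34535140.
SE_no-fpc = √(s²/n) = 0.16916848; SE_fpc = √((1−f)s²/n) = 0.13687482.
Ratio = √(1−f) = 0.80910358. Reduction = 100·(1 − 0.80910358) = 19.0896%.

19.0896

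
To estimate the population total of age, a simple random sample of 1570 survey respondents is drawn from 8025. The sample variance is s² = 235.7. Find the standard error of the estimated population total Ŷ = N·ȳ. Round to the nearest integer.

Var(Ŷ) = N²·Var(ȳ) = N²·(1 − n/N)·s²/n.
f = 1570/8025 = 0.19563863; Var(ȳ) = 0.80436137·235.7/1570 = 0.12075667.
Var(Ŷ) = 8025² · 0.12075667 = 7.776805 × 10^6.
SE(Ŷ) = √(7.776805 × 10^6) = 2789.

2789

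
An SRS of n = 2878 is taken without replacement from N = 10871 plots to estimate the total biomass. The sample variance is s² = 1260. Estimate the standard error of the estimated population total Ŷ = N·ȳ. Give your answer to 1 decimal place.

Var(Ŷ) = N²·Var(ȳ) = N²·(1 − n/N)·s²/n.
f = 2878/10871 = 0.26474105; Var(ȳ) = 0.73525895·1260/2878 = 0.32189933.
Var(Ŷ) = 10871² · 0.32189933 = 3.8041625 × 10^7.
SE(Ŷ) = √(3.8041625 × 10^7) = 6167.8.

6167.8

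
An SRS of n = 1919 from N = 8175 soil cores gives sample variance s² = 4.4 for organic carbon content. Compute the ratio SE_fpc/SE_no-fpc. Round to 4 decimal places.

0.8748

f = n/N = 1919/8175 = 0.23474006.
SE_no-fpc = √(s²/n) = 0.047883827; SE_fpc = √((1−f)s²/n) = 0.041888358.
Ratio = √(1−f) = 0.87479137.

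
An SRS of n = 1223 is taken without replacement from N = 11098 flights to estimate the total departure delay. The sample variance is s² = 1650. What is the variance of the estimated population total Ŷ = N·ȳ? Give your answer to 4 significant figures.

Var(Ŷ) = N²·Var(ȳ) = N²·(1 − n/N)·s²/n.
f = 1223/11098 = 0.11020004; Var(ȳ) = 0.88979996·1650/1223 = 1.200466.
Var(Ŷ) = 11098² · 1.200466 = 1.4785612 × 10^8.

1.479 × 10^8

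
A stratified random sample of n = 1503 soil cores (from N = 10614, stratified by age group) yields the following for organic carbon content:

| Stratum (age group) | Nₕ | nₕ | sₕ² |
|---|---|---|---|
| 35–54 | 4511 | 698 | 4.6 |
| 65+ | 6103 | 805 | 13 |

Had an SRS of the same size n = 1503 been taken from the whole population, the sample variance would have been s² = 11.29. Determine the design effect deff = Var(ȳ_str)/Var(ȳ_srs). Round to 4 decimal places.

0.8749

Var(ȳ_str) = Σ Wₕ²(1−fₕ)sₕ²/nₕ with Wₕ = Nₕ/10614:
  35–54: (4511/10614)²·(1−698/4511)·4.6/698 = 0.001006199
  65+: (6103/10614)²·(1−805/6103)·13/805 = 0.0046349455
  → Var(ȳ_str) = 0.0056411445.
Var(ȳ_srs) = (1 − 1503/10614)·11.29/1503 = 0.0064479539.
deff = 0.0056411445 / 0.0064479539 = 0.8749.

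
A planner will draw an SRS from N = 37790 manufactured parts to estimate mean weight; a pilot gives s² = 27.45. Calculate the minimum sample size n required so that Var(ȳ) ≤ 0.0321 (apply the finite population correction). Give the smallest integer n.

837

Without fpc, n₀ = s²/D = 27.45/0.0321 = 855.1402.
With fpc, (1 − n/N)·s²/n ≤ D requires n ≥ n₀/(1 + n₀/N) = 855.1402/(1 + 855.1402/37790) = 836.2176.
Rounding up, n = 837.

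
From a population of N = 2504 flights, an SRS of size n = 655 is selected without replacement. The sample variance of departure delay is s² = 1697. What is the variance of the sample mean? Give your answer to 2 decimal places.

1.91

Under SRS without replacement, Var(ȳ) = (1 − f)·s²/n with f = n/N = 655/2504 = 0.26158147.
Var(ȳ) = (1 − 0.26158147)·1697/655 = 0.73841853·2.5908397 = 1.913124.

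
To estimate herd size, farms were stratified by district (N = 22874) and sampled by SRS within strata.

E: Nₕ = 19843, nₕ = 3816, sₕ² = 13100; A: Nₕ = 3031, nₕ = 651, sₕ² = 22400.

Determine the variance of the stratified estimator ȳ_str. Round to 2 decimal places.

Var(ȳ_str) = Σₕ Wₕ²(1 − fₕ)sₕ²/nₕ with Wₕ = Nₕ/N, N = 22874.
E: Wₕ = 0.86749148; term = 0.86749148²·(1 − 0.19230963)·13100/3816 = 2.0865955.
A: Wₕ = 0.13250852; term = 0.13250852²·(1 − 0.21478060)·22400/651 = 0.4744011.
Sum = 2.5609966.

2.56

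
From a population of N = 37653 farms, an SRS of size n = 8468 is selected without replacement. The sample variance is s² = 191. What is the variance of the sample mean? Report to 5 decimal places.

Under SRS without replacement, Var(ȳ) = (1 − f)·s²/n with f = n/N = 8468/37653 = 0.22489576.
Var(ȳ) = (1 − 0.22489576)·191/8468 = 0.77510424·0.022555503 = 0.017482866.

0.01748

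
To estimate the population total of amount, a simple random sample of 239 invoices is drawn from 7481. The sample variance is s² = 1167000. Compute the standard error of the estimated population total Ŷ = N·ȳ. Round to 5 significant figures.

514330

Var(Ŷ) = N²·Var(ȳ) = N²·(1 − n/N)·s²/n.
f = 239/7481 = 0.03194760; Var(ȳ) = 0.96805240·1167000/239 = 4726.85.
Var(Ŷ) = 7481² · 4726.85 = 2.6453987 × 10^11.
SE(Ŷ) = √(2.6453987 × 10^11) = 514330.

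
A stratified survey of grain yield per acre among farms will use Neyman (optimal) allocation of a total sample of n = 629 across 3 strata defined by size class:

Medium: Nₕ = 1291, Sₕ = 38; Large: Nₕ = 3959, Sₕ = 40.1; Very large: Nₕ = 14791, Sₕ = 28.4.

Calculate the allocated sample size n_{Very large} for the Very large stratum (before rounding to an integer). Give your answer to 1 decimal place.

Neyman allocation: nₕ = n·NₕSₕ / Σⱼ NⱼSⱼ.
Σ NⱼSⱼ = 1291·38 + 3959·40.1 + 14791·28.4 = 627878.3.
n_{Very large} = 629·14791·28.4 / 627878.3 = 420.8.

420.8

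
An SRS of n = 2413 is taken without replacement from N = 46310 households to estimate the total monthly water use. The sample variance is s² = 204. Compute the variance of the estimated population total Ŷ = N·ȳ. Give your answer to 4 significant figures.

Var(Ŷ) = N²·Var(ȳ) = N²·(1 − n/N)·s²/n.
f = 2413/46310 = 0.05210538; Var(ȳ) = 0.94789462·204/2413 = 0.080136968.
Var(Ŷ) = 46310² · 0.080136968 = 1.7186303 × 10^8.

1.719 × 10^8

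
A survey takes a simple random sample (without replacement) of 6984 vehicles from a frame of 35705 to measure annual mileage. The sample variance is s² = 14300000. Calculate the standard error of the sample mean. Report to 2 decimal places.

40.58

Under SRS without replacement, Var(ȳ) = (1 − f)·s²/n with f = n/N = 6984/35705 = 0.19560286.
Var(ȳ) = (1 − 0.19560286)·14300000/6984 = 0.80439714·2047.5372 = 1647.0331.
SE(ȳ) = √(1647.0331) = 40.58.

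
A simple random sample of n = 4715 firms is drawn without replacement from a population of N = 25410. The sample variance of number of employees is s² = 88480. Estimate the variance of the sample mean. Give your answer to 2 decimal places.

15.28

Under SRS without replacement, Var(ȳ) = (1 − f)·s²/n with f = n/N = 4715/25410 = 0.18555687.
Var(ȳ) = (1 − 0.18555687)·88480/4715 = 0.81444313·18.765642 = 15.283548.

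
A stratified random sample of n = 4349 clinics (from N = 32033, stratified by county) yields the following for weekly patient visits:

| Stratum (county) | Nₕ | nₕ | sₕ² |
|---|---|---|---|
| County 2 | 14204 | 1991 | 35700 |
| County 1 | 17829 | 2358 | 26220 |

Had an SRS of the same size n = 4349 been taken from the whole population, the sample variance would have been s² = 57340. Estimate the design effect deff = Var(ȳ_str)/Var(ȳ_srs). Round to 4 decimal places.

0.5284

Var(ȳ_str) = Σ Wₕ²(1−fₕ)sₕ²/nₕ with Wₕ = Nₕ/32033:
  County 2: (14204/32033)²·(1−1991/14204)·35700/1991 = 3.0313407
  County 1: (17829/32033)²·(1−2358/17829)·26220/2358 = 2.9890903
  → Var(ȳ_str) = 6.020431.
Var(ȳ_srs) = (1 − 4349/32033)·57340/4349 = 11.394611.
deff = 6.020431 / 11.394611 = 0.5284.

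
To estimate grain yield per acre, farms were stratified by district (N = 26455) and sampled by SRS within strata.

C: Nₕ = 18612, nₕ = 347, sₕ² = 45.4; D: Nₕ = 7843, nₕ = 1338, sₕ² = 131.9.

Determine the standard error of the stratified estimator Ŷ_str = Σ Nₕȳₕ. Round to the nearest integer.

7036

Var(Ŷ_str) = Σₕ Nₕ²(1 − fₕ)sₕ²/nₕ.
C: 18612²·(1 − 347/18612)·45.4/347 = 4.447737 × 10^7.
D: 7843²·(1 − 1338/7843)·131.9/1338 = 5.0294234 × 10^6.
Sum = 4.9506793 × 10^7.
SE = √(4.9506793 × 10^7) = 7036.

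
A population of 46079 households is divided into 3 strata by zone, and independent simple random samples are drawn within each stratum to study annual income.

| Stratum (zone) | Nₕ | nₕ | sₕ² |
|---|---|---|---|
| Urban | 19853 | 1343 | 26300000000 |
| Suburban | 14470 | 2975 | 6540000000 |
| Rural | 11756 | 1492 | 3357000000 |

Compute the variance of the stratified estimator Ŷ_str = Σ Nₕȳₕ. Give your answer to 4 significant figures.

7.833 × 10^15

Var(Ŷ_str) = Σₕ Nₕ²(1 − fₕ)sₕ²/nₕ.
Urban: 19853²·(1 − 1343/19853)·26300000000/1343 = 7.1963503 × 10^15.
Suburban: 14470²·(1 − 2975/14470)·6540000000/2975 = 3.6565228 × 10^14.
Rural: 11756²·(1 − 1492/11756)·3357000000/1492 = 2.7149306 × 10^14.
Sum = 7.8334956 × 10^15.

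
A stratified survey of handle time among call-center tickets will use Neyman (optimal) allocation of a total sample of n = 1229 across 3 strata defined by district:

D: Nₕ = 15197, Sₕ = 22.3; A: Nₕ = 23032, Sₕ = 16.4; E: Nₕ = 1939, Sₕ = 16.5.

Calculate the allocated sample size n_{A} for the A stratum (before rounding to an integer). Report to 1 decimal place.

Neyman allocation: nₕ = n·NₕSₕ / Σⱼ NⱼSⱼ.
Σ NⱼSⱼ = 15197·22.3 + 23032·16.4 + 1939·16.5 = 748611.4.
n_{A} = 1229·23032·16.4 / 748611.4 = 620.1.

620.1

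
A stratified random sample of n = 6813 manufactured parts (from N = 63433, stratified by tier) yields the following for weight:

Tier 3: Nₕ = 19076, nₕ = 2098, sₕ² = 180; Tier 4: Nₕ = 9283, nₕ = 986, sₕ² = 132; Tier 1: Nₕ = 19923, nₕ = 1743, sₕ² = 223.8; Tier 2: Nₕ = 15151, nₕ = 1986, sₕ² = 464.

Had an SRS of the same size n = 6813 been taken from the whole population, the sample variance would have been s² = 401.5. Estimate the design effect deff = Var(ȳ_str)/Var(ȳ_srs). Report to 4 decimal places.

Var(ȳ_str) = Σ Wₕ²(1−fₕ)sₕ²/nₕ with Wₕ = Nₕ/63433:
  Tier 3: (19076/63433)²·(1−2098/19076)·180/2098 = 0.0069057422
  Tier 4: (9283/63433)²·(1−986/9283)·132/986 = 0.0025625713
  Tier 1: (19923/63433)²·(1−1743/19923)·223.8/1743 = 0.01155795
  Tier 2: (15151/63433)²·(1−1986/15151)·464/1986 = 0.011581649
  → Var(ȳ_str) = 0.032607913.
Var(ȳ_srs) = (1 − 6813/63433)·401.5/6813 = 0.052601942.
deff = 0.032607913 / 0.052601942 = 0.6199.

0.6199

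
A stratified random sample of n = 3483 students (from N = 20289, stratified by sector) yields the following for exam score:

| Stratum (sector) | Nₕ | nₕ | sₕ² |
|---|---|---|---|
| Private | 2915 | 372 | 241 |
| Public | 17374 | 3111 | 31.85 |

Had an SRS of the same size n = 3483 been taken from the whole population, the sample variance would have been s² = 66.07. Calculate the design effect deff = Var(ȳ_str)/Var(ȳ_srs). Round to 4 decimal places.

1.1347

Var(ȳ_str) = Σ Wₕ²(1−fₕ)sₕ²/nₕ with Wₕ = Nₕ/20289:
  Private: (2915/20289)²·(1−372/2915)·241/372 = 0.011666424
  Public: (17374/20289)²·(1−3111/17374)·31.85/3111 = 0.0061630947
  → Var(ȳ_str) = 0.017829519.
Var(ȳ_srs) = (1 − 3483/20289)·66.07/3483 = 0.015712835.
deff = 0.017829519 / 0.015712835 = 1.1347.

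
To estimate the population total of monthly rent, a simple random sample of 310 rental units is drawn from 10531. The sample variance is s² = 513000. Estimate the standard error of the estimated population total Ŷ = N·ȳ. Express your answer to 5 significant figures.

422050

Var(Ŷ) = N²·Var(ȳ) = N²·(1 − n/N)·s²/n.
f = 310/10531 = 0.02943690; Var(ȳ) = 0.97056310·513000/310 = 1606.1254.
Var(Ŷ) = 10531² · 1606.1254 = 1.7812246 × 10^11.
SE(Ŷ) = √(1.7812246 × 10^11) = 422050.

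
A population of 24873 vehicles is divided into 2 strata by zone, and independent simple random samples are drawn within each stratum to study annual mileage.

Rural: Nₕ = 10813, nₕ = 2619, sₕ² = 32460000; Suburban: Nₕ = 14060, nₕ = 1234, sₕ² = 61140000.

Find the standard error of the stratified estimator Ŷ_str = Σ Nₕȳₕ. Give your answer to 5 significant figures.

3.1675 × 10^6

Var(Ŷ_str) = Σₕ Nₕ²(1 − fₕ)sₕ²/nₕ.
Rural: 10813²·(1 − 2619/10813)·32460000/2619 = 1.0981336 × 10^12.
Suburban: 14060²·(1 − 1234/14060)·61140000/1234 = 8.9348411 × 10^12.
Sum = 1.0032975 × 10^13.
SE = √(1.0032975 × 10^13) = 3.1675 × 10^6.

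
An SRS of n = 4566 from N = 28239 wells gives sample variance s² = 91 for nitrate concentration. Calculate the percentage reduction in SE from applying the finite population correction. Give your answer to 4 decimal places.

8.4408

f = n/N = 4566/28239 = 0.16169128.
SE_no-fpc = √(s²/n) = 0.14117336; SE_fpc = √((1−f)s²/n) = 0.1292572.
Ratio = √(1−f) = 0.91559201. Reduction = 100·(1 − 0.91559201) = 8.4408%.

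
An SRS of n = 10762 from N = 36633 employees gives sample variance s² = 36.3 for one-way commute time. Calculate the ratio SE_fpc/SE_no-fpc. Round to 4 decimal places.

f = n/N = 10762/36633 = 0.29377883.
SE_no-fpc = √(s²/n) = 0.058077354; SE_fpc = √((1−f)s²/n) = 0.048806446.
Ratio = √(1−f) = 0.84036966.

0.8404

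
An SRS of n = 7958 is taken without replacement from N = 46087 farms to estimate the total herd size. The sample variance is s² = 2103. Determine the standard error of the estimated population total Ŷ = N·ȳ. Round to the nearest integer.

Var(Ŷ) = N²·Var(ȳ) = N²·(1 − n/N)·s²/n.
f = 7958/46087 = 0.17267342; Var(ȳ) = 0.82732658·2103/7958 = 0.21863129.
Var(Ŷ) = 46087² · 0.21863129 = 4.6437539 × 10^8.
SE(Ŷ) = √(4.6437539 × 10^8) = 21549.

21549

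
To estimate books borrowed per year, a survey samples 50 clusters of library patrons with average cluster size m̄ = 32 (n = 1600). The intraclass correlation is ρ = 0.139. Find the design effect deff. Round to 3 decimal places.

5.309

deff = 1 + (32 − 1)·0.139 = 1 + 4.309 = 5.309.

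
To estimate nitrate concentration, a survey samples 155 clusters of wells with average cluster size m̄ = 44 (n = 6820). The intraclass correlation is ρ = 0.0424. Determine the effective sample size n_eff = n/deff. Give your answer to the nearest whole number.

deff = 1 + (44 − 1)·0.0424 = 1 + 1.8232 = 2.8232.
n_eff = 6820 / 2.8232 = 2416.

2416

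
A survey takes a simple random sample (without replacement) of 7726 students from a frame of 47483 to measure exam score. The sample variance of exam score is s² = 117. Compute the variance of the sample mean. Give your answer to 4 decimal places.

Under SRS without replacement, Var(ȳ) = (1 − f)·s²/n with f = n/N = 7726/47483 = 0.16271086.
Var(ȳ) = (1 − 0.16271086)·117/7726 = 0.83728914·0.015143671 = 0.012679631.

0.0127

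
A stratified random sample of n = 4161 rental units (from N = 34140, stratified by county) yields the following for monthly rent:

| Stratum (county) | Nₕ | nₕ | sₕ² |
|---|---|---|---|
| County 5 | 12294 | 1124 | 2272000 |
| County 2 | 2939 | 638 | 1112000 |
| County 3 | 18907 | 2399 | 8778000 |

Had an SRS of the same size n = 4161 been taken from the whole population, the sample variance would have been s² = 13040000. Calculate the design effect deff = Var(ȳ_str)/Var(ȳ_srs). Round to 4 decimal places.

Var(ȳ_str) = Σ Wₕ²(1−fₕ)sₕ²/nₕ with Wₕ = Nₕ/34140:
  County 5: (12294/34140)²·(1−1124/12294)·2272000/1124 = 238.15591
  County 2: (2939/34140)²·(1−638/2939)·1112000/638 = 10.112843
  County 3: (18907/34140)²·(1−2399/18907)·8778000/2399 = 979.84048
  → Var(ȳ_str) = 1228.1092.
Var(ȳ_srs) = (1 − 4161/34140)·13040000/4161 = 2751.9054.
deff = 1228.1092 / 2751.9054 = 0.4463.

0.4463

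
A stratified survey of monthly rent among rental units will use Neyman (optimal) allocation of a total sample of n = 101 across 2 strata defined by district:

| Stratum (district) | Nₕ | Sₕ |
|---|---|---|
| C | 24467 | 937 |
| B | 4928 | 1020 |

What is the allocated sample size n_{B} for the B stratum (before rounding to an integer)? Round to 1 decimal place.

18.2

Neyman allocation: nₕ = n·NₕSₕ / Σⱼ NⱼSⱼ.
Σ NⱼSⱼ = 24467·937 + 4928·1020 = 2.7952139 × 10^7.
n_{B} = 101·4928·1020 / (2.7952139 × 10^7) = 18.2.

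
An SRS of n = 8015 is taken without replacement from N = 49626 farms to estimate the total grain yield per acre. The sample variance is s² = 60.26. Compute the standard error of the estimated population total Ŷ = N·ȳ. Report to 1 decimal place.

3940.2

Var(Ŷ) = N²·Var(ȳ) = N²·(1 − n/N)·s²/n.
f = 8015/49626 = 0.16150808; Var(ȳ) = 0.83849192·60.26/8015 = 0.0063041202.
Var(Ŷ) = 49626² · 0.0063041202 = 1.5525408 × 10^7.
SE(Ŷ) = √(1.5525408 × 10^7) = 3940.2.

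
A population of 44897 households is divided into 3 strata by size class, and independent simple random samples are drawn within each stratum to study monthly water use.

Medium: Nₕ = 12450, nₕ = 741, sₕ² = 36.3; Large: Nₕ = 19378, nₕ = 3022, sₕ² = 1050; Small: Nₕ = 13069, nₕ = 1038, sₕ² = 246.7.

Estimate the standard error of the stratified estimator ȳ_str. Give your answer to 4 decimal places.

Var(ȳ_str) = Σₕ Wₕ²(1 − fₕ)sₕ²/nₕ with Wₕ = Nₕ/N, N = 44897.
Medium: Wₕ = 0.27730138; term = 0.27730138²·(1 − 0.05951807)·36.3/741 = 0.0035427698.
Large: Wₕ = 0.43161013; term = 0.43161013²·(1 − 0.15595005)·1050/3022 = 0.054631893.
Small: Wₕ = 0.29108849; term = 0.29108849²·(1 − 0.07942459)·246.7/1038 = 0.018538784.
Sum = 0.076713447.
SE = √(0.076713447) = 0.2770.

0.2770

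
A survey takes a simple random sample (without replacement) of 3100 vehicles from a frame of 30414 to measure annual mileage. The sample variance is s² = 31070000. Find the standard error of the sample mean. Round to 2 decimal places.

94.87

Under SRS without replacement, Var(ȳ) = (1 − f)·s²/n with f = n/N = 3100/30414 = 0.10192674.
Var(ȳ) = (1 − 0.10192674)·31070000/3100 = 0.89807326·10022.581 = 9001.0116.
SE(ȳ) = √(9001.0116) = 94.87.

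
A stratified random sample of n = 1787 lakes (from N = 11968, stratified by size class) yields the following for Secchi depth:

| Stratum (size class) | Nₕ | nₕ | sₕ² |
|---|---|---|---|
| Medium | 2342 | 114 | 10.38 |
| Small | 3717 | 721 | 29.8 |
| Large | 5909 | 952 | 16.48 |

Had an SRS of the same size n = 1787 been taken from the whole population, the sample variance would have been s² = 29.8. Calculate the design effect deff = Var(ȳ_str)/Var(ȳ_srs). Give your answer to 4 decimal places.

0.7099

Var(ȳ_str) = Σ Wₕ²(1−fₕ)sₕ²/nₕ with Wₕ = Nₕ/11968:
  Medium: (2342/11968)²·(1−114/2342)·10.38/114 = 0.0033170454
  Small: (3717/11968)²·(1−721/3717)·29.8/721 = 0.0032134549
  Large: (5909/11968)²·(1−952/5909)·16.48/952 = 0.003540055
  → Var(ȳ_str) = 0.010070555.
Var(ȳ_srs) = (1 − 1787/11968)·29.8/1787 = 0.01418602.
deff = 0.010070555 / 0.01418602 = 0.7099.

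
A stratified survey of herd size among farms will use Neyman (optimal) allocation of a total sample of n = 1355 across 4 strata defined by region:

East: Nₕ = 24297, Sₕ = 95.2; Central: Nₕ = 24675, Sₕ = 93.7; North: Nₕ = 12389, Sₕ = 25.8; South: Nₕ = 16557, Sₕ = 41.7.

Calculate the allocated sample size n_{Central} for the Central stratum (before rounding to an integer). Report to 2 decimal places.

555.94

Neyman allocation: nₕ = n·NₕSₕ / Σⱼ NⱼSⱼ.
Σ NⱼSⱼ = 24297·95.2 + 24675·93.7 + 12389·25.8 + 16557·41.7 = 5.635185 × 10^6.
n_{Central} = 1355·24675·93.7 / (5.635185 × 10^6) = 555.94.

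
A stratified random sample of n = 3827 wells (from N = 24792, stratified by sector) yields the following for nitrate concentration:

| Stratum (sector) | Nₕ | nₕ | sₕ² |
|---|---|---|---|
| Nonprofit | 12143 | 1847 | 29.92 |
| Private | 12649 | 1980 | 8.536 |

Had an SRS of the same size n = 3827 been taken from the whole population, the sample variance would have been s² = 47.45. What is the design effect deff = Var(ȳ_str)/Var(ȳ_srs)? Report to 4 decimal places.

Var(ȳ_str) = Σ Wₕ²(1−fₕ)sₕ²/nₕ with Wₕ = Nₕ/24792:
  Nonprofit: (12143/24792)²·(1−1847/12143)·29.92/1847 = 0.003295081
  Private: (12649/24792)²·(1−1980/12649)·8.536/1980 = 9.4655531 × 10^-4
  → Var(ȳ_str) = 0.0042416363.
Var(ȳ_srs) = (1 − 3827/24792)·47.45/3827 = 0.010484822.
deff = 0.0042416363 / 0.010484822 = 0.4046.

0.4046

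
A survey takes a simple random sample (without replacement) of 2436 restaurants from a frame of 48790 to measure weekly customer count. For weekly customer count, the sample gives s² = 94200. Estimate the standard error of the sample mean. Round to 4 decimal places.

Under SRS without replacement, Var(ȳ) = (1 − f)·s²/n with f = n/N = 2436/48790 = 0.04992826.
Var(ȳ) = (1 − 0.04992826)·94200/2436 = 0.95007174·38.669951 = 36.739227.
SE(ȳ) = √(36.739227) = 6.0613.

6.0613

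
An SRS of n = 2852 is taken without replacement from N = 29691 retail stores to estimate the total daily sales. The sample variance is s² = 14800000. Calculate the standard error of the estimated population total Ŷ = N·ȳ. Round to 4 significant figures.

Var(Ŷ) = N²·Var(ȳ) = N²·(1 − n/N)·s²/n.
f = 2852/29691 = 0.09605604; Var(ȳ) = 0.90394396·14800000/2852 = 4690.8733.
Var(Ŷ) = 29691² · 4690.8733 = 4.1352651 × 10^12.
SE(Ŷ) = √(4.1352651 × 10^12) = 2.034 × 10^6.

2.034 × 10^6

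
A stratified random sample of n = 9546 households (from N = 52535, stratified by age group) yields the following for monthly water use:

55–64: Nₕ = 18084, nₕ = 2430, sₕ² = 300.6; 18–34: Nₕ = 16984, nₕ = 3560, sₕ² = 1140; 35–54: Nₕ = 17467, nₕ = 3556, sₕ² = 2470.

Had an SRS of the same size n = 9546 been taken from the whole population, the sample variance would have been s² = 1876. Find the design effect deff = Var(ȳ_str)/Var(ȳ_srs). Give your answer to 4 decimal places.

0.6237

Var(ȳ_str) = Σ Wₕ²(1−fₕ)sₕ²/nₕ with Wₕ = Nₕ/52535:
  55–64: (18084/52535)²·(1−2430/18084)·300.6/2430 = 0.012688347
  18–34: (16984/52535)²·(1−3560/16984)·1140/3560 = 0.026453266
  35–54: (17467/52535)²·(1−3556/17467)·2470/3556 = 0.061152526
  → Var(ȳ_str) = 0.10029414.
Var(ȳ_srs) = (1 − 9546/52535)·1876/9546 = 0.16081258.
deff = 0.10029414 / 0.16081258 = 0.6237.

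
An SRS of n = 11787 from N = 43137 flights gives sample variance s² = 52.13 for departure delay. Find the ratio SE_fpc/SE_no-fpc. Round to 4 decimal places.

f = n/N = 11787/43137 = 0.27324571.
SE_no-fpc = √(s²/n) = 0.066503151; SE_fpc = √((1−f)s²/n) = 0.05669386.
Ratio = √(1−f) = 0.85249885.

0.8525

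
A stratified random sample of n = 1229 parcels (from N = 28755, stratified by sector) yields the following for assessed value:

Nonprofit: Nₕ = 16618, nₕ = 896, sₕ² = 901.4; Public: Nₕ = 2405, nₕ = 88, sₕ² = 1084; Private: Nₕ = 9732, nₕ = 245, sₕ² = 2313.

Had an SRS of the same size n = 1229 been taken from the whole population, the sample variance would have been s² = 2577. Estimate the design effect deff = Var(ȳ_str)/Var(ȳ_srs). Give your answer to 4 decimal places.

0.7249

Var(ȳ_str) = Σ Wₕ²(1−fₕ)sₕ²/nₕ with Wₕ = Nₕ/28755:
  Nonprofit: (16618/28755)²·(1−896/16618)·901.4/896 = 0.3178845
  Public: (2405/28755)²·(1−88/2405)·1084/88 = 0.083015843
  Private: (9732/28755)²·(1−245/9732)·2313/245 = 1.0541777
  → Var(ȳ_str) = 1.455078.
Var(ȳ_srs) = (1 − 1229/28755)·2577/1229 = 2.0072075.
deff = 1.455078 / 2.0072075 = 0.7249.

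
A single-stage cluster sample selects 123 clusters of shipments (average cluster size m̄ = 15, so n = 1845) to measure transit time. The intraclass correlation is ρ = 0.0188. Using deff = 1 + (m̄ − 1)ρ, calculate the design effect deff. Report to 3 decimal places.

1.263

deff = 1 + (15 − 1)·0.0188 = 1 + 0.2632 = 1.2632.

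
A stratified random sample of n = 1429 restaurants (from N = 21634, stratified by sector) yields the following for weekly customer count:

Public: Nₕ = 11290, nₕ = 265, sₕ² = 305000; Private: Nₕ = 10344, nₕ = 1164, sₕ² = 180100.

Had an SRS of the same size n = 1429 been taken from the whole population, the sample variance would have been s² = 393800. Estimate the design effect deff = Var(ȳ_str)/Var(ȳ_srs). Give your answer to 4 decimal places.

Var(ȳ_str) = Σ Wₕ²(1−fₕ)sₕ²/nₕ with Wₕ = Nₕ/21634:
  Public: (11290/21634)²·(1−265/11290)·305000/265 = 306.09262
  Private: (10344/21634)²·(1−1164/10344)·180100/1164 = 31.391949
  → Var(ȳ_str) = 337.48457.
Var(ȳ_srs) = (1 − 1429/21634)·393800/1429 = 257.3745.
deff = 337.48457 / 257.3745 = 1.3113.

1.3113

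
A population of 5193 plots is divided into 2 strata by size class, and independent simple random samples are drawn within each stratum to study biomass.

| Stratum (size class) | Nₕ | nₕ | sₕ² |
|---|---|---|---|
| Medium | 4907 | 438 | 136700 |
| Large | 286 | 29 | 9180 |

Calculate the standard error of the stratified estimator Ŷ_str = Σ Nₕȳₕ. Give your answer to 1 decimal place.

Var(Ŷ_str) = Σₕ Nₕ²(1 − fₕ)sₕ²/nₕ.
Medium: 4907²·(1 − 438/4907)·136700/438 = 6.8441704 × 10^9.
Large: 286²·(1 − 29/286)·9180/29 = 2.3267185 × 10^7.
Sum = 6.8674376 × 10^9.
SE = √(6.8674376 × 10^9) = 82870.0.

82870.0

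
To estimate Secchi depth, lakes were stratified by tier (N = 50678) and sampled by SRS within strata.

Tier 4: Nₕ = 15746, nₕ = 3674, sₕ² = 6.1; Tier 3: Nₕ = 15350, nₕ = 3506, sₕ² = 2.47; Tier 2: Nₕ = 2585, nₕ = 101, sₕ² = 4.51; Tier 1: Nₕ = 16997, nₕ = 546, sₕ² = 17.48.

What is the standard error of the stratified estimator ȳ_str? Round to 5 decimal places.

0.06140

Var(ȳ_str) = Σₕ Wₕ²(1 − fₕ)sₕ²/nₕ with Wₕ = Nₕ/N, N = 50678.
Tier 4: Wₕ = 0.31070682; term = 0.31070682²·(1 − 0.23332910)·6.1/3674 = 1.2288566 × 10^-4.
Tier 3: Wₕ = 0.30289277; term = 0.30289277²·(1 − 0.22840391)·2.47/3506 = 4.9871552 × 10^-5.
Tier 2: Wₕ = 0.05100833; term = 0.05100833²·(1 − 0.03907157)·4.51/101 = 1.116422 × 10^-4.
Tier 1: Wₕ = 0.33539208; term = 0.33539208²·(1 − 0.03212332)·17.48/546 = 0.003485575.
Sum = 0.0037699744.
SE = √(0.0037699744) = 0.06140.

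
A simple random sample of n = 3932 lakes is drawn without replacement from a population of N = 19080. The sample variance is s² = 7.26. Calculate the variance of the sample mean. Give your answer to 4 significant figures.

0.001466

Under SRS without replacement, Var(ȳ) = (1 − f)·s²/n with f = n/N = 3932/19080 = 0.20607966.
Var(ȳ) = (1 − 0.20607966)·7.26/3932 = 0.79392034·0.0018463886 = 0.0014658855.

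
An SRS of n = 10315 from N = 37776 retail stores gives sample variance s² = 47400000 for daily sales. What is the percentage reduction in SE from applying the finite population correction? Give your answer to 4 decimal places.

f = n/N = 10315/37776 = 0.27305697.
SE_no-fpc = √(s²/n) = 67.788271; SE_fpc = √((1−f)s²/n) = 57.796926.
Ratio = √(1−f) = 0.85260954. Reduction = 100·(1 − 0.85260954) = 14.7390%.

14.7390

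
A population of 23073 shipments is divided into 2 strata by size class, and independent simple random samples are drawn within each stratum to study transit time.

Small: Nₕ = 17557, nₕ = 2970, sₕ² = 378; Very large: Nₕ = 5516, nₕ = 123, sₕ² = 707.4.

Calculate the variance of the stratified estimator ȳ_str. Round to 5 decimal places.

Var(ȳ_str) = Σₕ Wₕ²(1 − fₕ)sₕ²/nₕ with Wₕ = Nₕ/N, N = 23073.
Small: Wₕ = 0.76093269; term = 0.76093269²·(1 − 0.16916330)·378/2970 = 0.061227075.
Very large: Wₕ = 0.23906731; term = 0.23906731²·(1 − 0.02229877)·707.4/123 = 0.32137086.
Sum = 0.38259794.

0.38260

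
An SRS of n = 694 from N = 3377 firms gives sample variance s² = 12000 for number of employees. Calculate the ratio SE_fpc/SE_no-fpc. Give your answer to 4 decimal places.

0.8913

f = n/N = 694/3377 = 0.20550785.
SE_no-fpc = √(s²/n) = 4.1582528; SE_fpc = √((1−f)s²/n) = 3.7064291.
Ratio = √(1−f) = 0.89134289.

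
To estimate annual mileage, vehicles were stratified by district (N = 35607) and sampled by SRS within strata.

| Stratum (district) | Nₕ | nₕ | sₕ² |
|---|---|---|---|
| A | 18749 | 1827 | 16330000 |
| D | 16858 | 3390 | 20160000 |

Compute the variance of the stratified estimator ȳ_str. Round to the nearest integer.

3302

Var(ȳ_str) = Σₕ Wₕ²(1 − fₕ)sₕ²/nₕ with Wₕ = Nₕ/N, N = 35607.
A: Wₕ = 0.52655377; term = 0.52655377²·(1 − 0.09744520)·16330000/1827 = 2236.6945.
D: Wₕ = 0.47344623; term = 0.47344623²·(1 − 0.20109147)·20160000/3390 = 1064.95.
Sum = 3301.6445.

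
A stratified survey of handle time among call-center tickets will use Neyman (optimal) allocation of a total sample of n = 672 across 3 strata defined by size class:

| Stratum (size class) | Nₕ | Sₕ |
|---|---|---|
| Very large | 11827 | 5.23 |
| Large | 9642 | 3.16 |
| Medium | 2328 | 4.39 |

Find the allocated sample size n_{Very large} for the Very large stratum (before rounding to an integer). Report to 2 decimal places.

Neyman allocation: nₕ = n·NₕSₕ / Σⱼ NⱼSⱼ.
Σ NⱼSⱼ = 11827·5.23 + 9642·3.16 + 2328·4.39 = 102543.85.
n_{Very large} = 672·11827·5.23 / 102543.85 = 405.36.

405.36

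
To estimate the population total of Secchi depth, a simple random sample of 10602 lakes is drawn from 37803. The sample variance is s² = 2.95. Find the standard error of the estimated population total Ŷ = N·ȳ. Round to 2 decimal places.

Var(Ŷ) = N²·Var(ȳ) = N²·(1 − n/N)·s²/n.
f = 10602/37803 = 0.28045393; Var(ȳ) = 0.71954607·2.95/10602 = 2.0021325 × 10^-4.
Var(Ŷ) = 37803² · (2.0021325 × 10^-4) = 286118.11.
SE(Ŷ) = √(286118.11) = 534.90.

534.90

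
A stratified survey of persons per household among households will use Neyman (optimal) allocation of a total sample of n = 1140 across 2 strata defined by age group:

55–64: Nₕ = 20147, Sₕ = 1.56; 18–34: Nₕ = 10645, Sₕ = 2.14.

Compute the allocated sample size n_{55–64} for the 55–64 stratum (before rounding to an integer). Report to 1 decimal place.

660.9

Neyman allocation: nₕ = n·NₕSₕ / Σⱼ NⱼSⱼ.
Σ NⱼSⱼ = 20147·1.56 + 10645·2.14 = 54209.62.
n_{55–64} = 1140·20147·1.56 / 54209.62 = 660.9.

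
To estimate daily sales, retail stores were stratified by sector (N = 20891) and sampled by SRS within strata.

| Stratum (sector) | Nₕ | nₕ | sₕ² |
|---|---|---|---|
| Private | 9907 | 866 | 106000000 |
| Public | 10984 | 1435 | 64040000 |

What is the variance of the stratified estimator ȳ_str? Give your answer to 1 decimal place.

Var(ȳ_str) = Σₕ Wₕ²(1 − fₕ)sₕ²/nₕ with Wₕ = Nₕ/N, N = 20891.
Private: Wₕ = 0.47422335; term = 0.47422335²·(1 − 0.08741294)·106000000/866 = 25120.492.
Public: Wₕ = 0.52577665; term = 0.52577665²·(1 − 0.13064457)·64040000/1435 = 10725.051.
Sum = 35845.543.

35845.5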